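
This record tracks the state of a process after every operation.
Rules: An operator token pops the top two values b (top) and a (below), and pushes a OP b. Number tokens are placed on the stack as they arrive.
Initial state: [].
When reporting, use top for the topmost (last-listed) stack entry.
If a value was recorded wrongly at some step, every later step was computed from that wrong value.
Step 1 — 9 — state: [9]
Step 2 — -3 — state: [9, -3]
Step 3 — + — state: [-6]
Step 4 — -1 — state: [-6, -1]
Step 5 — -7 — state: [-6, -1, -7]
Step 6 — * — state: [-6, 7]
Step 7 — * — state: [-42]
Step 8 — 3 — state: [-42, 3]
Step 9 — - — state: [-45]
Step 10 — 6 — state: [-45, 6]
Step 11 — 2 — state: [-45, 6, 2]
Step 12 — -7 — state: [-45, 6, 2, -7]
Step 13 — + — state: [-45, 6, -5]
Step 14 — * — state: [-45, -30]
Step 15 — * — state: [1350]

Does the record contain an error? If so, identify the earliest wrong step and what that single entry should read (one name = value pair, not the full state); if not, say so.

step 3, top = 6

Recomputing the run from the initial state:
step 1: [9]
step 2: [9, -3]
step 3: [6]
step 4: [6, -1]
step 5: [6, -1, -7]
step 6: [6, 7]
step 7: [42]
step 8: [42, 3]
step 9: [39]
step 10: [39, 6]
step 11: [39, 6, 2]
step 12: [39, 6, 2, -7]
step 13: [39, 6, -5]
step 14: [39, -30]
step 15: [-1170]
The first disagreement with the record is at step 3, where the value should be top = 6.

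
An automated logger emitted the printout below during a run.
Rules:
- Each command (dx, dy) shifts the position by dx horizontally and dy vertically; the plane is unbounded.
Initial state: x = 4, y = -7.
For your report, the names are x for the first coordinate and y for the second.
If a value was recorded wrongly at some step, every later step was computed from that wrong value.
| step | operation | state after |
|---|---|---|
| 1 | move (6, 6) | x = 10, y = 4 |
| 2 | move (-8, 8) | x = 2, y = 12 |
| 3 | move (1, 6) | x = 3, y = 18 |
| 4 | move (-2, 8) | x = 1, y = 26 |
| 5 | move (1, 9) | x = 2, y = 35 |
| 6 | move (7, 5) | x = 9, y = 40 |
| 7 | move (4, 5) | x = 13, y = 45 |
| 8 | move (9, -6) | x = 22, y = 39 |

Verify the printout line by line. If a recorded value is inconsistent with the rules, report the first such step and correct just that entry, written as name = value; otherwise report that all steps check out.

step 1, y = -1

1. x = 4 + (6) = 10, y = -7 + (6) = -1 (the printout disagrees here)
Conclusion: step 1 carries the first error; the entry should be y = -1.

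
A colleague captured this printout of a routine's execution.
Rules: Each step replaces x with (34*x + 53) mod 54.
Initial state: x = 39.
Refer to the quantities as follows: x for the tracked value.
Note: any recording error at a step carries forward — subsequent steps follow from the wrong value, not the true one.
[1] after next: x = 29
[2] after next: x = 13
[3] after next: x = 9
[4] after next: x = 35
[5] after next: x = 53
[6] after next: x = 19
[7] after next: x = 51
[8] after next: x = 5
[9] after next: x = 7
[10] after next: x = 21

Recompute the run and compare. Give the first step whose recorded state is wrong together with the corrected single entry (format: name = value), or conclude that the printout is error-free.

Recomputing the run from the initial state:
step 1: x = 29
step 2: x = 13
step 3: x = 9
step 4: x = 35
step 5: x = 1
step 6: x = 33
step 7: x = 41
step 8: x = 43
step 9: x = 3
step 10: x = 47
The first disagreement with the printout is at step 5, where the value should be x = 1.

step 5, x = 1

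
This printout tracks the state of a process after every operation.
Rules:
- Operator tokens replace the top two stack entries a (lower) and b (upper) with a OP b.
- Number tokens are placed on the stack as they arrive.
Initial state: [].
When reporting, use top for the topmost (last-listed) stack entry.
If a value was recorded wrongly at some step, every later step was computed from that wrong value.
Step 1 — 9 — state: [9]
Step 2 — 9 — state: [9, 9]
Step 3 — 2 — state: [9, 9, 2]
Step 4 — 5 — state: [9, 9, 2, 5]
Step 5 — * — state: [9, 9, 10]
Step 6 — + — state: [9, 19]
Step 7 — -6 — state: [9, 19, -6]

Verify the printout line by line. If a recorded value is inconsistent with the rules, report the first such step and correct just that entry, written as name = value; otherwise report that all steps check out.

Recomputing the run from the initial state:
step 1: [9]
step 2: [9, 9]
step 3: [9, 9, 2]
step 4: [9, 9, 2, 5]
step 5: [9, 9, 10]
step 6: [9, 19]
step 7: [9, 19, -6]
This matches the printout at every step.

no error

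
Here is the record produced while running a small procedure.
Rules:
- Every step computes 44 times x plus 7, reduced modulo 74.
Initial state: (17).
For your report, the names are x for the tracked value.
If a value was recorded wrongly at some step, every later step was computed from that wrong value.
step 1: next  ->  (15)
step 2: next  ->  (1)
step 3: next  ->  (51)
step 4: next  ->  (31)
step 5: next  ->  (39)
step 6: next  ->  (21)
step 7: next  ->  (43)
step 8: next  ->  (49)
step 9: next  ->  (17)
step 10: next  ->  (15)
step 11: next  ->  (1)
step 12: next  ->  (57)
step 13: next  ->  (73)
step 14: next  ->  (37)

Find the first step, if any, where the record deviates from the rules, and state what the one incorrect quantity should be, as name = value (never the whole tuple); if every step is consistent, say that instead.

step 12, x = 51

step 1: x = (44*17 + 7) mod 74 = 15 -> exactly as logged
step 2: x = (44*15 + 7) mod 74 = 1 -> matches
step 3: x = (44*1 + 7) mod 74 = 51 -> in agreement
step 4: x = (44*51 + 7) mod 74 = 31 -> matches
step 5: x = (44*31 + 7) mod 74 = 39 -> matches
step 6: x = (44*39 + 7) mod 74 = 21 -> consistent with the record
step 7: x = (44*21 + 7) mod 74 = 43 -> confirmed correct
step 8: x = (44*43 + 7) mod 74 = 49 -> consistent with the record
step 9: x = (44*49 + 7) mod 74 = 17 -> same as recorded
step 10: x = (44*17 + 7) mod 74 = 15 -> exactly as logged
step 11: x = (44*15 + 7) mod 74 = 1 -> no discrepancy
step 12: x = (44*1 + 7) mod 74 = 51 -> the record has a different value
Conclusion: step 12 carries the first error; the entry should be x = 51.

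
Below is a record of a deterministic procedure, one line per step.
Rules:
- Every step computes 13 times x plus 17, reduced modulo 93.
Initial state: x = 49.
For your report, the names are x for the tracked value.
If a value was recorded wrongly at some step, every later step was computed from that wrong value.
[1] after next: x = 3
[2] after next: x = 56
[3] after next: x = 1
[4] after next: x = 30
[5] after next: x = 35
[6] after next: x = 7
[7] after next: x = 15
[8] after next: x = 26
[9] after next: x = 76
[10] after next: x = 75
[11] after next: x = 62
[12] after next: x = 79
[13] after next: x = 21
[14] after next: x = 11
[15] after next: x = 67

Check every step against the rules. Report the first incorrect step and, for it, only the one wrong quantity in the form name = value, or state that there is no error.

no error

1. x = (13*49 + 17) mod 93 = 3 (in agreement)
2. x = (13*3 + 17) mod 93 = 56 (same as recorded)
3. x = (13*56 + 17) mod 93 = 1 (consistent with the record)
4. x = (13*1 + 17) mod 93 = 30 (verified)
5. x = (13*30 + 17) mod 93 = 35 (verified)
6. x = (13*35 + 17) mod 93 = 7 (agrees with the record)
7. x = (13*7 + 17) mod 93 = 15 (in agreement)
8. x = (13*15 + 17) mod 93 = 26 (verified)
9. x = (13*26 + 17) mod 93 = 76 (checks out)
10. x = (13*76 + 17) mod 93 = 75 (in agreement)
11. x = (13*75 + 17) mod 93 = 62 (consistent with the record)
12. x = (13*62 + 17) mod 93 = 79 (matches)
13. x = (13*79 + 17) mod 93 = 21 (consistent with the record)
14. x = (13*21 + 17) mod 93 = 11 (confirmed correct)
15. x = (13*11 + 17) mod 93 = 67 (checks out)
Every step is consistent.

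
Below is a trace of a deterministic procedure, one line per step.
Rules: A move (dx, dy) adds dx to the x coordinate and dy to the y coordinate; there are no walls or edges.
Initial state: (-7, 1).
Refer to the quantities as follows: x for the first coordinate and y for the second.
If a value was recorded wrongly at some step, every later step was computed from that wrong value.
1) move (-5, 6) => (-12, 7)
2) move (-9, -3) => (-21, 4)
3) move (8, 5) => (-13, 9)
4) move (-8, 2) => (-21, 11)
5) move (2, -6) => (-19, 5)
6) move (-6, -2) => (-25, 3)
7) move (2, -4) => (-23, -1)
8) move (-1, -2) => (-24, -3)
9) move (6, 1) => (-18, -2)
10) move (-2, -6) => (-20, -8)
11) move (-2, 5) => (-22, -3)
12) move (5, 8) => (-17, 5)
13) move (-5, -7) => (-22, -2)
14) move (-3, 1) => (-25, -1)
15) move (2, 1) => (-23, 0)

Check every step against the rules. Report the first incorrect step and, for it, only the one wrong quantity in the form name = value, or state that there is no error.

Recomputing the run from the initial state:
step 1: x = -12, y = 7
step 2: x = -21, y = 4
step 3: x = -13, y = 9
step 4: x = -21, y = 11
step 5: x = -19, y = 5
step 6: x = -25, y = 3
step 7: x = -23, y = -1
step 8: x = -24, y = -3
step 9: x = -18, y = -2
step 10: x = -20, y = -8
step 11: x = -22, y = -3
step 12: x = -17, y = 5
step 13: x = -22, y = -2
step 14: x = -25, y = -1
step 15: x = -23, y = 0
This matches the trace at every step.

no error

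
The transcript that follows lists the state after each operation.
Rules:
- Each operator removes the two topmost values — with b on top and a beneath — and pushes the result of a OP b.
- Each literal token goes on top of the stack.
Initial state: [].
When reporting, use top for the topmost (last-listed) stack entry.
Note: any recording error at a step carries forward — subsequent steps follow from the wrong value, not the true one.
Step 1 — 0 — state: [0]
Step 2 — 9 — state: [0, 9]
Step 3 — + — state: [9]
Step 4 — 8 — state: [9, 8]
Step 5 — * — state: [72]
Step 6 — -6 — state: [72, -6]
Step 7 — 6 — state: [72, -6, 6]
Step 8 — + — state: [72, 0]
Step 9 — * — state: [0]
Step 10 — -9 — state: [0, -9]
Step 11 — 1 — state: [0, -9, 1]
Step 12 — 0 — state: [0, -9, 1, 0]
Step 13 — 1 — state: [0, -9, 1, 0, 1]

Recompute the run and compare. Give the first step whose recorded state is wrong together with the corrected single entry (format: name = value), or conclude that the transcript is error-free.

no error

Step 1: push 0: top = 0 — confirmed correct.
Step 2: push 9: top = 9 — agrees with the transcript.
Step 3: 0 + 9 = 9 — verified.
Step 4: push 8: top = 8 — confirmed correct.
Step 5: 9 * 8 = 72 — consistent with the transcript.
Step 6: push -6: top = -6 — consistent with the transcript.
Step 7: push 6: top = 6 — agrees with the transcript.
Step 8: -6 + 6 = 0 — confirmed correct.
Step 9: 72 * 0 = 0 — in agreement.
Step 10: push -9: top = -9 — no discrepancy.
Step 11: push 1: top = 1 — confirmed correct.
Step 12: push 0: top = 0 — consistent with the transcript.
Step 13: push 1: top = 1 — exactly as logged.
Each recorded entry agrees with the recomputation.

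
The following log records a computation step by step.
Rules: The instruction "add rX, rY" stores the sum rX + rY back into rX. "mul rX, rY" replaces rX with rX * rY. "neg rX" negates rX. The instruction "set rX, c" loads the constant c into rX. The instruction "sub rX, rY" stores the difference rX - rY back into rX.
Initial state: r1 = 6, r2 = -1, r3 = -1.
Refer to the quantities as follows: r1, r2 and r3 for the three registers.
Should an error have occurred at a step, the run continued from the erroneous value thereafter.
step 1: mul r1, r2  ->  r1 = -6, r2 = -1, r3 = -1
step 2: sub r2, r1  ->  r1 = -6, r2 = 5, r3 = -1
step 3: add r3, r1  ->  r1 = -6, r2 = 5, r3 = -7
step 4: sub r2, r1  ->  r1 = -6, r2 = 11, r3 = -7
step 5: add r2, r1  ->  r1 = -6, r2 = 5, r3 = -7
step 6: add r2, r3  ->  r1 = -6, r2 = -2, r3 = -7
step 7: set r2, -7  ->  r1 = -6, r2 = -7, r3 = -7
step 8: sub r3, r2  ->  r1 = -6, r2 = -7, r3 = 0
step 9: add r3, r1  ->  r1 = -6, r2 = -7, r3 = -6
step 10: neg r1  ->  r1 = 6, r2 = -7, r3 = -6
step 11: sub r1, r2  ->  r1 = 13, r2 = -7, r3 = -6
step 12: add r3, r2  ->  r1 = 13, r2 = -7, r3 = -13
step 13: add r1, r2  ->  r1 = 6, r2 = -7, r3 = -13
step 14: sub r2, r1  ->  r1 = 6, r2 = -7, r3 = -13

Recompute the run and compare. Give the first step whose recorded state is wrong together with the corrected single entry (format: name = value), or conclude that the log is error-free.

step 1: r1 = 6 * -1 = -6 -> no discrepancy
step 2: r2 = -1 - -6 = 5 -> same as recorded
step 3: r3 = -1 + -6 = -7 -> verified
step 4: r2 = 5 - -6 = 11 -> agrees with the log
step 5: r2 = 11 + -6 = 5 -> confirmed correct
step 6: r2 = 5 + -7 = -2 -> agrees with the log
step 7: r2 = -7 -> checks out
step 8: r3 = -7 - -7 = 0 -> checks out
step 9: r3 = 0 + -6 = -6 -> consistent with the log
step 10: r1 = -(-6) = 6 -> agrees with the log
step 11: r1 = 6 - -7 = 13 -> matches
step 12: r3 = -6 + -7 = -13 -> consistent with the log
step 13: r1 = 13 + -7 = 6 -> matches
step 14: r2 = -7 - 6 = -13 -> the log disagrees here
Conclusion: step 14 carries the first error; the entry should be r2 = -13.

step 14, r2 = -13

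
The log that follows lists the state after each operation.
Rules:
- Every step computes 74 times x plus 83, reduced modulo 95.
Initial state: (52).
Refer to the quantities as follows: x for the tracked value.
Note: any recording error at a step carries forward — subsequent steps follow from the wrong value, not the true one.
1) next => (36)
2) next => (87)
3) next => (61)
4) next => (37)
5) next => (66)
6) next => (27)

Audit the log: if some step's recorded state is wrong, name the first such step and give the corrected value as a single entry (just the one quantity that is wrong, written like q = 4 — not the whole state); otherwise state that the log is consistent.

no error

Recomputing the run from the initial state:
step 1: x = 36
step 2: x = 87
step 3: x = 61
step 4: x = 37
step 5: x = 66
step 6: x = 27
This matches the log at every step.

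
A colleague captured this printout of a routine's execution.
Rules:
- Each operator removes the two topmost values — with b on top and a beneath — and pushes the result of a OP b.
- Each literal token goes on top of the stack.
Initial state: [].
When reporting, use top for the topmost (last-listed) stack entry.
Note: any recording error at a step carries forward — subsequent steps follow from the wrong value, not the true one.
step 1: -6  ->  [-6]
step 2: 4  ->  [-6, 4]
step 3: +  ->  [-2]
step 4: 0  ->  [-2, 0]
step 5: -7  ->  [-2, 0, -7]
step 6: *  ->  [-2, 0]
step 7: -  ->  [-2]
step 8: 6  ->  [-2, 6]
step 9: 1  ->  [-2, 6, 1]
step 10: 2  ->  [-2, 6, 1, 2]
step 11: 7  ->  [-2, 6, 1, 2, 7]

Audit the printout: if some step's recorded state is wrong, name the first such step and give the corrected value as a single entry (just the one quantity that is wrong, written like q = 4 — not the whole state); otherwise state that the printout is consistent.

no error

Recomputing the run from the initial state:
step 1: [-6]
step 2: [-6, 4]
step 3: [-2]
step 4: [-2, 0]
step 5: [-2, 0, -7]
step 6: [-2, 0]
step 7: [-2]
step 8: [-2, 6]
step 9: [-2, 6, 1]
step 10: [-2, 6, 1, 2]
step 11: [-2, 6, 1, 2, 7]
This matches the printout at every step.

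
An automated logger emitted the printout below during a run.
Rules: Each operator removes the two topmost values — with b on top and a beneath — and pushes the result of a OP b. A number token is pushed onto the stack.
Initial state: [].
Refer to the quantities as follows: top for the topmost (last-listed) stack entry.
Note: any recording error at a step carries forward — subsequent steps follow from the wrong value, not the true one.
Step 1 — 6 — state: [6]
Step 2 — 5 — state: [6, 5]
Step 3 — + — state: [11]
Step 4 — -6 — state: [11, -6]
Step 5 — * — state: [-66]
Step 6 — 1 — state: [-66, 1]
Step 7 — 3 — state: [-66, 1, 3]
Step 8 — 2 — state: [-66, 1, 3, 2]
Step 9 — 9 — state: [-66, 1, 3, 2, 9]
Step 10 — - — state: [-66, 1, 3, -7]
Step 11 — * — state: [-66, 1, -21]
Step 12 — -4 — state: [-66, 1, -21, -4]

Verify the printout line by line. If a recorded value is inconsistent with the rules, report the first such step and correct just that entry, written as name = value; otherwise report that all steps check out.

Recomputing the run from the initial state:
step 1: [6]
step 2: [6, 5]
step 3: [11]
step 4: [11, -6]
step 5: [-66]
step 6: [-66, 1]
step 7: [-66, 1, 3]
step 8: [-66, 1, 3, 2]
step 9: [-66, 1, 3, 2, 9]
step 10: [-66, 1, 3, -7]
step 11: [-66, 1, -21]
step 12: [-66, 1, -21, -4]
This matches the printout at every step.

no error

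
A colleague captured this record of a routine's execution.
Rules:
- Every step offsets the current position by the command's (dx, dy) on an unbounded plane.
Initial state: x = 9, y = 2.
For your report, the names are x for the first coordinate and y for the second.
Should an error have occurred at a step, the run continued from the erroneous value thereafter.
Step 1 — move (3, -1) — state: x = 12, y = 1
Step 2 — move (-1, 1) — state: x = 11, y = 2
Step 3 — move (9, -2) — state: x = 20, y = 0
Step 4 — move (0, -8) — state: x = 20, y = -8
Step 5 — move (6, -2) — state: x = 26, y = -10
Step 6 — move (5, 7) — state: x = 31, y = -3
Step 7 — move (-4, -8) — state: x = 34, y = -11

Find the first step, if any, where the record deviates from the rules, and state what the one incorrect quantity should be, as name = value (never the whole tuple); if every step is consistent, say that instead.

step 7, x = 27

Step 1: x = 9 + (3) = 12, y = 2 + (-1) = 1 — consistent with the record.
Step 2: x = 12 + (-1) = 11, y = 1 + (1) = 2 — confirmed correct.
Step 3: x = 11 + (9) = 20, y = 2 + (-2) = 0 — in agreement.
Step 4: x = 20 + (0) = 20, y = 0 + (-8) = -8 — consistent with the record.
Step 5: x = 20 + (6) = 26, y = -8 + (-2) = -10 — no discrepancy.
Step 6: x = 26 + (5) = 31, y = -10 + (7) = -3 — same as recorded.
Step 7: x = 31 + (-4) = 27, y = -3 + (-8) = -11 — the record has a different value.
So the first discrepancy is step 7, where the right value is x = 27.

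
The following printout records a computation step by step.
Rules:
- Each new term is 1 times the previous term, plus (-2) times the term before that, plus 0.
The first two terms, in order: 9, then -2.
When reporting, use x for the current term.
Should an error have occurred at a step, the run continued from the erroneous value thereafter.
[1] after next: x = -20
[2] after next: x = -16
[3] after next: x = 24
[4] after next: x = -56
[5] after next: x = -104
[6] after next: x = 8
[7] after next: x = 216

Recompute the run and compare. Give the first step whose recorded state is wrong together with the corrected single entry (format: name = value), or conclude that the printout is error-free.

step 4, x = 56

1. x = 1*(-2) + (-2)*(9) + (0) = -20 (no discrepancy)
2. x = 1*(-20) + (-2)*(-2) + (0) = -16 (matches)
3. x = 1*(-16) + (-2)*(-20) + (0) = 24 (checks out)
4. x = 1*(24) + (-2)*(-16) + (0) = 56 (the entry is off here)
That makes step 4 the first incorrect line — x = 56 is what it should show.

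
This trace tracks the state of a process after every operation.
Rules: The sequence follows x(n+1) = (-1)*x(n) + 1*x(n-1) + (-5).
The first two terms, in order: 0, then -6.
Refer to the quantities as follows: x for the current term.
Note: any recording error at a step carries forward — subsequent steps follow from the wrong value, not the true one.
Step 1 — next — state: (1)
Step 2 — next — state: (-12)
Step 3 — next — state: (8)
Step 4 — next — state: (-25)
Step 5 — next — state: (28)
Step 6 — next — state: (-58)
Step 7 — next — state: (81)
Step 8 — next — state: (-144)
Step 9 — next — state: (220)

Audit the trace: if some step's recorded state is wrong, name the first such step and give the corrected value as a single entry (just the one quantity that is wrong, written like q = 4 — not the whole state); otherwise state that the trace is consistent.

step 1: x = -1*(-6) + (1)*(0) + (-5) = 1 -> consistent with the trace
step 2: x = -1*(1) + (1)*(-6) + (-5) = -12 -> matches
step 3: x = -1*(-12) + (1)*(1) + (-5) = 8 -> in agreement
step 4: x = -1*(8) + (1)*(-12) + (-5) = -25 -> same as recorded
step 5: x = -1*(-25) + (1)*(8) + (-5) = 28 -> no discrepancy
step 6: x = -1*(28) + (1)*(-25) + (-5) = -58 -> exactly as logged
step 7: x = -1*(-58) + (1)*(28) + (-5) = 81 -> no discrepancy
step 8: x = -1*(81) + (1)*(-58) + (-5) = -144 -> checks out
step 9: x = -1*(-144) + (1)*(81) + (-5) = 220 -> verified
No step deviates from the rules.

no error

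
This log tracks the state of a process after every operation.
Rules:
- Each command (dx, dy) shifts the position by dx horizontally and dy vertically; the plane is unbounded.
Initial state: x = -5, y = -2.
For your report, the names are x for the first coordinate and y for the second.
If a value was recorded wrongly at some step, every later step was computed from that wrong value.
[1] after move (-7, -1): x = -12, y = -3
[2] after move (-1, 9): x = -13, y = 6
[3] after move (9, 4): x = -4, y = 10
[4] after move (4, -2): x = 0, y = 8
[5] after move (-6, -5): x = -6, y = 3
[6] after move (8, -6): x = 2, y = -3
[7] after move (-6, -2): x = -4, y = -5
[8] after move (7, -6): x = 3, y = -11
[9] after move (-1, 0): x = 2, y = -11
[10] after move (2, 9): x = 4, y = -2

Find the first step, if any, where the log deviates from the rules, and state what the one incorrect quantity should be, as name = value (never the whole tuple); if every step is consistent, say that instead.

no error

1. x = -5 + (-7) = -12, y = -2 + (-1) = -3 (consistent with the log)
2. x = -12 + (-1) = -13, y = -3 + (9) = 6 (verified)
3. x = -13 + (9) = -4, y = 6 + (4) = 10 (no discrepancy)
4. x = -4 + (4) = 0, y = 10 + (-2) = 8 (agrees with the log)
5. x = 0 + (-6) = -6, y = 8 + (-5) = 3 (checks out)
6. x = -6 + (8) = 2, y = 3 + (-6) = -3 (consistent with the log)
7. x = 2 + (-6) = -4, y = -3 + (-2) = -5 (no discrepancy)
8. x = -4 + (7) = 3, y = -5 + (-6) = -11 (confirmed correct)
9. x = 3 + (-1) = 2, y = -11 + (0) = -11 (agrees with the log)
10. x = 2 + (2) = 4, y = -11 + (9) = -2 (no discrepancy)
The recomputation confirms every line.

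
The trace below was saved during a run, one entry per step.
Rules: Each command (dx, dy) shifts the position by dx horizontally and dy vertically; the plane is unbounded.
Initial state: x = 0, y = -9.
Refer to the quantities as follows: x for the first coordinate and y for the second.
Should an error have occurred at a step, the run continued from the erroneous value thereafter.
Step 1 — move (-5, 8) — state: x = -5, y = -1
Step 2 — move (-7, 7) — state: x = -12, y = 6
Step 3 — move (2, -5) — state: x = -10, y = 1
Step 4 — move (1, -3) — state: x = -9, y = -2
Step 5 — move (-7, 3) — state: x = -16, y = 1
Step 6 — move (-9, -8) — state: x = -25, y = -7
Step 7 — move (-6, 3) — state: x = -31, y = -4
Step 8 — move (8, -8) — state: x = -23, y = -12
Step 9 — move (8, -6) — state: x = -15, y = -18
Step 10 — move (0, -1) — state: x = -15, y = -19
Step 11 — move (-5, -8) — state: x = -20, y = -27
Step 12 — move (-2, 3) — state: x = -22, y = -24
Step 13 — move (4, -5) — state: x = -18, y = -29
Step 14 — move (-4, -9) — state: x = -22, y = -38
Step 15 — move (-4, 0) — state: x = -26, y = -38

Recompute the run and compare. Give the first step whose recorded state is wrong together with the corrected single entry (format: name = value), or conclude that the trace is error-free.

no error

Step 1: x = 0 + (-5) = -5, y = -9 + (8) = -1 — consistent with the trace.
Step 2: x = -5 + (-7) = -12, y = -1 + (7) = 6 — no discrepancy.
Step 3: x = -12 + (2) = -10, y = 6 + (-5) = 1 — confirmed correct.
Step 4: x = -10 + (1) = -9, y = 1 + (-3) = -2 — agrees with the trace.
Step 5: x = -9 + (-7) = -16, y = -2 + (3) = 1 — in agreement.
Step 6: x = -16 + (-9) = -25, y = 1 + (-8) = -7 — no discrepancy.
Step 7: x = -25 + (-6) = -31, y = -7 + (3) = -4 — in agreement.
Step 8: x = -31 + (8) = -23, y = -4 + (-8) = -12 — checks out.
Step 9: x = -23 + (8) = -15, y = -12 + (-6) = -18 — agrees with the trace.
Step 10: x = -15 + (0) = -15, y = -18 + (-1) = -19 — agrees with the trace.
Step 11: x = -15 + (-5) = -20, y = -19 + (-8) = -27 — agrees with the trace.
Step 12: x = -20 + (-2) = -22, y = -27 + (3) = -24 — agrees with the trace.
Step 13: x = -22 + (4) = -18, y = -24 + (-5) = -29 — in agreement.
Step 14: x = -18 + (-4) = -22, y = -29 + (-9) = -38 — exactly as logged.
Step 15: x = -22 + (-4) = -26, y = -38 + (0) = -38 — in agreement.
All entries verified; no error found.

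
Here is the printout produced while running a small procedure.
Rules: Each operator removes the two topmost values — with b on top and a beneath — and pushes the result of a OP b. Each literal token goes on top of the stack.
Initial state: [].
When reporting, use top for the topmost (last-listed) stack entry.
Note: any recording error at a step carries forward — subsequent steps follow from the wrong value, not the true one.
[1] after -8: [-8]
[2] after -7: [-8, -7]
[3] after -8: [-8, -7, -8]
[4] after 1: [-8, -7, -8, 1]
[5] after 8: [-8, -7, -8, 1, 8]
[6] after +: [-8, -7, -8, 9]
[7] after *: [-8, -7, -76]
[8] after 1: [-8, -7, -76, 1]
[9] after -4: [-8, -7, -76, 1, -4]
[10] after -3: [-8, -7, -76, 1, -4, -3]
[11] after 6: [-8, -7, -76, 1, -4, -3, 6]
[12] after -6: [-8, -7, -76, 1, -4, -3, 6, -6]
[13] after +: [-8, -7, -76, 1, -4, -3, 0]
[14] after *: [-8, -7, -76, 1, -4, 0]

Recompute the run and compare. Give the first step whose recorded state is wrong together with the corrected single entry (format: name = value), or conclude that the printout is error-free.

Recomputing the run from the initial state:
step 1: [-8]
step 2: [-8, -7]
step 3: [-8, -7, -8]
step 4: [-8, -7, -8, 1]
step 5: [-8, -7, -8, 1, 8]
step 6: [-8, -7, -8, 9]
step 7: [-8, -7, -72]
step 8: [-8, -7, -72, 1]
step 9: [-8, -7, -72, 1, -4]
step 10: [-8, -7, -72, 1, -4, -3]
step 11: [-8, -7, -72, 1, -4, -3, 6]
step 12: [-8, -7, -72, 1, -4, -3, 6, -6]
step 13: [-8, -7, -72, 1, -4, -3, 0]
step 14: [-8, -7, -72, 1, -4, 0]
The first disagreement with the printout is at step 7, where the value should be top = -72.

step 7, top = -72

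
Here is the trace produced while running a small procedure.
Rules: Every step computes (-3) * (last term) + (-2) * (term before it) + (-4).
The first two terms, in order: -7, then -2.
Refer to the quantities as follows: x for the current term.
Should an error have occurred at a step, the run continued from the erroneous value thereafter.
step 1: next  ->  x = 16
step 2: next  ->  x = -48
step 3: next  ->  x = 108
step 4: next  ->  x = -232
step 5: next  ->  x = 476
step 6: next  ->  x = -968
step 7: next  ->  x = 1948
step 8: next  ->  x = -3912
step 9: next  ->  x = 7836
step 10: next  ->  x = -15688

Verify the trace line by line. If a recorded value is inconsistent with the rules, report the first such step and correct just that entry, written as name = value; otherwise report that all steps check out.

step 1: x = -3*(-2) + (-2)*(-7) + (-4) = 16 -> in agreement
step 2: x = -3*(16) + (-2)*(-2) + (-4) = -48 -> matches
step 3: x = -3*(-48) + (-2)*(16) + (-4) = 108 -> exactly as logged
step 4: x = -3*(108) + (-2)*(-48) + (-4) = -232 -> exactly as logged
step 5: x = -3*(-232) + (-2)*(108) + (-4) = 476 -> consistent with the trace
step 6: x = -3*(476) + (-2)*(-232) + (-4) = -968 -> confirmed correct
step 7: x = -3*(-968) + (-2)*(476) + (-4) = 1948 -> no discrepancy
step 8: x = -3*(1948) + (-2)*(-968) + (-4) = -3912 -> exactly as logged
step 9: x = -3*(-3912) + (-2)*(1948) + (-4) = 7836 -> in agreement
step 10: x = -3*(7836) + (-2)*(-3912) + (-4) = -15688 -> agrees with the trace
Every step is consistent.

no error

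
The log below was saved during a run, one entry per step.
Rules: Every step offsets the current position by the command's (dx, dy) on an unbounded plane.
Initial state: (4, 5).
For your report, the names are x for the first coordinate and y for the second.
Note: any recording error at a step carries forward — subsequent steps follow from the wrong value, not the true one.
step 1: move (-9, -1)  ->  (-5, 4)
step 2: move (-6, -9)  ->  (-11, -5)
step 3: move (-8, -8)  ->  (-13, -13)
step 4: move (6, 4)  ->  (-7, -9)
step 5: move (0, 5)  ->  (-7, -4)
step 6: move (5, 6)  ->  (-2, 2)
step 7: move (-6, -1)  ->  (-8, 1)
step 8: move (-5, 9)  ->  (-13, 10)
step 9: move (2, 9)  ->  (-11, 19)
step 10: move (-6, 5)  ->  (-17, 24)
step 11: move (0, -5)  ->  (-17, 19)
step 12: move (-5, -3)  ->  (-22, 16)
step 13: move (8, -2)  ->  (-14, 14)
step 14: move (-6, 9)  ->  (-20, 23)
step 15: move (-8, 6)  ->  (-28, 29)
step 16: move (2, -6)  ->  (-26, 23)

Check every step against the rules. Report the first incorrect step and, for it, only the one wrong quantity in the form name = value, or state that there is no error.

1. x = 4 + (-9) = -5, y = 5 + (-1) = 4 (matches)
2. x = -5 + (-6) = -11, y = 4 + (-9) = -5 (consistent with the log)
3. x = -11 + (-8) = -19, y = -5 + (-8) = -13 (the log disagrees here)
So the first discrepancy is step 3, where the right value is x = -19.

step 3, x = -19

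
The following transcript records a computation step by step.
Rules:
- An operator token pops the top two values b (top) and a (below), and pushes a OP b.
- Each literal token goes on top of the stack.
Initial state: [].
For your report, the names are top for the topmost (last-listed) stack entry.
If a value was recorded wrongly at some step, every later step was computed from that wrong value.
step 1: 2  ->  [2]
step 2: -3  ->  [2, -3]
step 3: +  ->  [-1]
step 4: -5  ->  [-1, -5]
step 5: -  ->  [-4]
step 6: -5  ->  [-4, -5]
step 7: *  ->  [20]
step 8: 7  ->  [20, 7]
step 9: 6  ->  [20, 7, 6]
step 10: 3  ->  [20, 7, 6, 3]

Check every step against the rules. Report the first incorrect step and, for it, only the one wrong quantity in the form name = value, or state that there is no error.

1. push 2: top = 2 (matches)
2. push -3: top = -3 (agrees with the transcript)
3. 2 + -3 = -1 (same as recorded)
4. push -5: top = -5 (checks out)
5. -1 - -5 = 4 (the entry is off here)
Step 5 is the first one off; corrected, top = 4.

step 5, top = 4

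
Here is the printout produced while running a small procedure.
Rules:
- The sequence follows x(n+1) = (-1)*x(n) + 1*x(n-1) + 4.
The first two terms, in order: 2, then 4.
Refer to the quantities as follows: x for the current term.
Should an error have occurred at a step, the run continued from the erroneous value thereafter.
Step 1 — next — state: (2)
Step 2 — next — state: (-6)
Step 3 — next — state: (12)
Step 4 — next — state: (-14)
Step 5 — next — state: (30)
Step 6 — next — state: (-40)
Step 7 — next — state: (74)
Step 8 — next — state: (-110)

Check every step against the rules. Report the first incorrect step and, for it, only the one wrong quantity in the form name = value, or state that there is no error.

Recomputing the run from the initial state:
step 1: x = 2
step 2: x = 6
step 3: x = 0
step 4: x = 10
step 5: x = -6
step 6: x = 20
step 7: x = -22
step 8: x = 46
The first disagreement with the printout is at step 2, where the value should be x = 6.

step 2, x = 6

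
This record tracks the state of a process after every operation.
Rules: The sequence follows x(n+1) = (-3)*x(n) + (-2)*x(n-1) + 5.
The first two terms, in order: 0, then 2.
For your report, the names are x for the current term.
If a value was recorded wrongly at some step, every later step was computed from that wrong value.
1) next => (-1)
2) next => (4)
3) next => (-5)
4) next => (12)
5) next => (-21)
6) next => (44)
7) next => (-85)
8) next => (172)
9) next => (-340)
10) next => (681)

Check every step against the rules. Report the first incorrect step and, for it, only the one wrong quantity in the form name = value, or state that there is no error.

Recomputing the run from the initial state:
step 1: x = -1
step 2: x = 4
step 3: x = -5
step 4: x = 12
step 5: x = -21
step 6: x = 44
step 7: x = -85
step 8: x = 172
step 9: x = -341
step 10: x = 684
The first disagreement with the record is at step 9, where the value should be x = -341.

step 9, x = -341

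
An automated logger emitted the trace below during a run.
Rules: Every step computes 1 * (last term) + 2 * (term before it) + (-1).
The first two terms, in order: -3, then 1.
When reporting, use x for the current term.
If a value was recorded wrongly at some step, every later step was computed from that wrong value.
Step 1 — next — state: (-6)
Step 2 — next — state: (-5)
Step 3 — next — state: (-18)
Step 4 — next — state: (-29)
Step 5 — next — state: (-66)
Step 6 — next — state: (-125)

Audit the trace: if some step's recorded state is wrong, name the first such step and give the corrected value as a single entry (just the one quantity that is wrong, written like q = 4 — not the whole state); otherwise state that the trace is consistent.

1. x = 1*(1) + (2)*(-3) + (-1) = -6 (consistent with the trace)
2. x = 1*(-6) + (2)*(1) + (-1) = -5 (exactly as logged)
3. x = 1*(-5) + (2)*(-6) + (-1) = -18 (matches)
4. x = 1*(-18) + (2)*(-5) + (-1) = -29 (verified)
5. x = 1*(-29) + (2)*(-18) + (-1) = -66 (no discrepancy)
6. x = 1*(-66) + (2)*(-29) + (-1) = -125 (confirmed correct)
All entries verified; no error found.

no error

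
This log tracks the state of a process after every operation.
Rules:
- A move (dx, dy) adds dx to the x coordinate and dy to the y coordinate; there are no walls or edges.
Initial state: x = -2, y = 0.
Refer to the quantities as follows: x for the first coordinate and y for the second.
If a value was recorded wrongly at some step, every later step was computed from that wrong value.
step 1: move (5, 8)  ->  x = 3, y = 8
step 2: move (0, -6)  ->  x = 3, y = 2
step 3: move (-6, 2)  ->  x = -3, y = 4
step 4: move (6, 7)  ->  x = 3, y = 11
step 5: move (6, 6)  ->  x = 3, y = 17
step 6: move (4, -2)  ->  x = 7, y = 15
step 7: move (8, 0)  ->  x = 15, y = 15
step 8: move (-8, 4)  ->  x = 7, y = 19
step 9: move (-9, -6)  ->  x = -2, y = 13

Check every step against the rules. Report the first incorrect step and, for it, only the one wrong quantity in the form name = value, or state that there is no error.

Recomputing the run from the initial state:
step 1: x = 3, y = 8
step 2: x = 3, y = 2
step 3: x = -3, y = 4
step 4: x = 3, y = 11
step 5: x = 9, y = 17
step 6: x = 13, y = 15
step 7: x = 21, y = 15
step 8: x = 13, y = 19
step 9: x = 4, y = 13
The first disagreement with the log is at step 5, where the value should be x = 9.

step 5, x = 9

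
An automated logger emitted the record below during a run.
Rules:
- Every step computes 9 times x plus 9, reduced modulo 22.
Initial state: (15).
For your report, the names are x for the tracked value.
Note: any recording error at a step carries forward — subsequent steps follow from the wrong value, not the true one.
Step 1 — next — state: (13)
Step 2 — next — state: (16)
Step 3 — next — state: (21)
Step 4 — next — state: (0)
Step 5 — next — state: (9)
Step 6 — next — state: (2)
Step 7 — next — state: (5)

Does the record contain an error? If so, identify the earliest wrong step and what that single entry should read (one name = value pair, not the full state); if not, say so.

Recomputing the run from the initial state:
step 1: x = 12
step 2: x = 7
step 3: x = 6
step 4: x = 19
step 5: x = 4
step 6: x = 1
step 7: x = 18
The first disagreement with the record is at step 1, where the value should be x = 12.

step 1, x = 12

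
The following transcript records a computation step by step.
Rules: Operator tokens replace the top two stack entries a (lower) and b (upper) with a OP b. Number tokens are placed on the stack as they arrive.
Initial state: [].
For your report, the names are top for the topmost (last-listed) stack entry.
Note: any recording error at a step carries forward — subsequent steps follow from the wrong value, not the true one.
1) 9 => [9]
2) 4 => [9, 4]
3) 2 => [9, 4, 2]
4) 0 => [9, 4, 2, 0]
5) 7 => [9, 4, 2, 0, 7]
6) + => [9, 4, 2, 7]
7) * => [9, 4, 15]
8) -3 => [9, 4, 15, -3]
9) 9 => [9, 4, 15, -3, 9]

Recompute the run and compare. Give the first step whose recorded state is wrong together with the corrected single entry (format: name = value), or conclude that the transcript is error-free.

step 7, top = 14

Step 1: push 9: top = 9 — exactly as logged.
Step 2: push 4: top = 4 — agrees with the transcript.
Step 3: push 2: top = 2 — confirmed correct.
Step 4: push 0: top = 0 — confirmed correct.
Step 5: push 7: top = 7 — in agreement.
Step 6: 0 + 7 = 7 — matches.
Step 7: 2 * 7 = 14 — a discrepancy with the transcript.
The audit stops at step 7: the recorded entry is wrong and should be top = 14.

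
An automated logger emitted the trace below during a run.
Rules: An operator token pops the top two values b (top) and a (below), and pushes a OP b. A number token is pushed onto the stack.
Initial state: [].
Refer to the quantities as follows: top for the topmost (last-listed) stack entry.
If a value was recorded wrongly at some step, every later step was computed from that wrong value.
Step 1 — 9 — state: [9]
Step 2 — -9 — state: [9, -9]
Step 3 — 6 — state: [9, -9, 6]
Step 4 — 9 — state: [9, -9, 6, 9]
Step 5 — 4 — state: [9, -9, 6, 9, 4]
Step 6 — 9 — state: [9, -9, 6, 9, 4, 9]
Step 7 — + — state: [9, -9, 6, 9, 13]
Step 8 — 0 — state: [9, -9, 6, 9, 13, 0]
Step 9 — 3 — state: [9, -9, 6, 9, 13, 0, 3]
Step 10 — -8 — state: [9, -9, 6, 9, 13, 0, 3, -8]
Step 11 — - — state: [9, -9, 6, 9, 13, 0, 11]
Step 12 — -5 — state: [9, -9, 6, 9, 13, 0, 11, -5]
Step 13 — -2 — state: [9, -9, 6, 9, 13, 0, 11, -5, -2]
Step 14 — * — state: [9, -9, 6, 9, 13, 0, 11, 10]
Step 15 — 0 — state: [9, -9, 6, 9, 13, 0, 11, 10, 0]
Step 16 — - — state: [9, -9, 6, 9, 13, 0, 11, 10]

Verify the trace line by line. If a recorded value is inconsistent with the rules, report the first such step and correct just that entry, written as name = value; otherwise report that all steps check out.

no error

Recomputing the run from the initial state:
step 1: [9]
step 2: [9, -9]
step 3: [9, -9, 6]
step 4: [9, -9, 6, 9]
step 5: [9, -9, 6, 9, 4]
step 6: [9, -9, 6, 9, 4, 9]
step 7: [9, -9, 6, 9, 13]
step 8: [9, -9, 6, 9, 13, 0]
step 9: [9, -9, 6, 9, 13, 0, 3]
step 10: [9, -9, 6, 9, 13, 0, 3, -8]
step 11: [9, -9, 6, 9, 13, 0, 11]
step 12: [9, -9, 6, 9, 13, 0, 11, -5]
step 13: [9, -9, 6, 9, 13, 0, 11, -5, -2]
step 14: [9, -9, 6, 9, 13, 0, 11, 10]
step 15: [9, -9, 6, 9, 13, 0, 11, 10, 0]
step 16: [9, -9, 6, 9, 13, 0, 11, 10]
This matches the trace at every step.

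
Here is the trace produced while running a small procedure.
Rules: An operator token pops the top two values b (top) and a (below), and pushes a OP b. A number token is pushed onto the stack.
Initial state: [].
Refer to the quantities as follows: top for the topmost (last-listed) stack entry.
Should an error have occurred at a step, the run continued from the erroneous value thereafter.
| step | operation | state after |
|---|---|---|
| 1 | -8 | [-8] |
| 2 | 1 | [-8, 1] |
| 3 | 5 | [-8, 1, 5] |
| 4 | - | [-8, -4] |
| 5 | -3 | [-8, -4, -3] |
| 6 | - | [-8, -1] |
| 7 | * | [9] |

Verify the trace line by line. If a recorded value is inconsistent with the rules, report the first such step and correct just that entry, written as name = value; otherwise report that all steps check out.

step 7, top = 8

Step 1: push -8: top = -8 — matches.
Step 2: push 1: top = 1 — matches.
Step 3: push 5: top = 5 — in agreement.
Step 4: 1 - 5 = -4 — checks out.
Step 5: push -3: top = -3 — checks out.
Step 6: -4 - -3 = -1 — verified.
Step 7: -8 * -1 = 8 — the entry is off here.
The earliest wrong entry is at step 7: it should read top = 8.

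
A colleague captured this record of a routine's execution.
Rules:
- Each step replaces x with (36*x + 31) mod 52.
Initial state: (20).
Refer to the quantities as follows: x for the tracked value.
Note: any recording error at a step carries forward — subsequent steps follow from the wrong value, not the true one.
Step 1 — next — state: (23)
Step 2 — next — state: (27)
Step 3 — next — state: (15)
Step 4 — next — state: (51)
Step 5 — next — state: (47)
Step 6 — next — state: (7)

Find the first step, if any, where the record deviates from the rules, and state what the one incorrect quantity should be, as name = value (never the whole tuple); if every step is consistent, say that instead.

Step 1: x = (36*20 + 31) mod 52 = 23 — exactly as logged.
Step 2: x = (36*23 + 31) mod 52 = 27 — consistent with the record.
Step 3: x = (36*27 + 31) mod 52 = 15 — in agreement.
Step 4: x = (36*15 + 31) mod 52 = 51 — matches.
Step 5: x = (36*51 + 31) mod 52 = 47 — verified.
Step 6: x = (36*47 + 31) mod 52 = 7 — matches.
No step deviates from the rules.

no error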